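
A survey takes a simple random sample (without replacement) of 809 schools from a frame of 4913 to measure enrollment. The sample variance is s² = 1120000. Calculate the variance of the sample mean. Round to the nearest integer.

1156

Under SRS without replacement, Var(ȳ) = (1 − f)·s²/n with f = n/N = 809/4913 = 0.16466517.
Var(ȳ) = (1 − 0.16466517)·1120000/809 = 0.83533483·1384.4252 = 1156.4586.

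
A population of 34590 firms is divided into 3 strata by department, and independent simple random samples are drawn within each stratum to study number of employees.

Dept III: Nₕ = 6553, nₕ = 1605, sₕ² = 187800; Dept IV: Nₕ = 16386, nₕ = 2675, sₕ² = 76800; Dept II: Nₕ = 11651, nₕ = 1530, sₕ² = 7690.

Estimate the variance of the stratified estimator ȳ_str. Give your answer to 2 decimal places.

Var(ȳ_str) = Σₕ Wₕ²(1 − fₕ)sₕ²/nₕ with Wₕ = Nₕ/N, N = 34590.
Dept III: Wₕ = 0.18944782; term = 0.18944782²·(1 − 0.24492599)·187800/1605 = 3.1709492.
Dept IV: Wₕ = 0.47372073; term = 0.47372073²·(1 − 0.16324912)·76800/2675 = 5.3911125.
Dept II: Wₕ = 0.33683145; term = 0.33683145²·(1 − 0.13131920)·7690/1530 = 0.4953594.
Sum = 9.0574211.

9.06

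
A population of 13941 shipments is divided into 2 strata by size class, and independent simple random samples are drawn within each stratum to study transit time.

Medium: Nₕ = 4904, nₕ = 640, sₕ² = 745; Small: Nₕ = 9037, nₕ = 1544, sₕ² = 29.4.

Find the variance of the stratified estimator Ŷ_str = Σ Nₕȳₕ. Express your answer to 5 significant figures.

2.5631 × 10^7

Var(Ŷ_str) = Σₕ Nₕ²(1 − fₕ)sₕ²/nₕ.
Medium: 4904²·(1 − 640/4904)·745/640 = 2.434131 × 10^7.
Small: 9037²·(1 − 1544/9037)·29.4/1544 = 1.2893774 × 10^6.
Sum = 2.5630687 × 10^7.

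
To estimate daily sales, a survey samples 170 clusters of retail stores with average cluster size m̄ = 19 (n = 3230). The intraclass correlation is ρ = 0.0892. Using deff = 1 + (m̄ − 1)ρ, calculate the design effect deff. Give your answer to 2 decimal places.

2.61

deff = 1 + (19 − 1)·0.0892 = 1 + 1.6056 = 2.6056.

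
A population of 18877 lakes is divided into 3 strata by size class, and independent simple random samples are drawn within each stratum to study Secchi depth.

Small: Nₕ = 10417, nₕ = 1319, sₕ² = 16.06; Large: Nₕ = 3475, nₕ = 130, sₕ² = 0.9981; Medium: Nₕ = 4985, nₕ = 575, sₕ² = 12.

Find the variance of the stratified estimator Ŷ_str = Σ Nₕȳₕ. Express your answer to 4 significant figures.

Var(Ŷ_str) = Σₕ Nₕ²(1 − fₕ)sₕ²/nₕ.
Small: 10417²·(1 − 1319/10417)·16.06/1319 = 1.1539562 × 10^6.
Large: 3475²·(1 − 130/3475)·0.9981/130 = 89244.536.
Medium: 4985²·(1 − 575/4985)·12/575 = 458793.39.
Sum = 1.7019941 × 10^6.

1.702 × 10^6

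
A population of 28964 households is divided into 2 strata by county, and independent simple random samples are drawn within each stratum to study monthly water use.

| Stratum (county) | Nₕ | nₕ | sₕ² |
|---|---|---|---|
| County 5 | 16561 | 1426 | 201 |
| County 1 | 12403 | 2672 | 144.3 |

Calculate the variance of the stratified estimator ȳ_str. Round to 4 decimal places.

Var(ȳ_str) = Σₕ Wₕ²(1 − fₕ)sₕ²/nₕ with Wₕ = Nₕ/N, N = 28964.
County 5: Wₕ = 0.57177876; term = 0.57177876²·(1 − 0.08610591)·201/1426 = 0.042114189.
County 1: Wₕ = 0.42822124; term = 0.42822124²·(1 − 0.21543175)·144.3/2672 = 0.0077695706.
Sum = 0.04988376.

0.0499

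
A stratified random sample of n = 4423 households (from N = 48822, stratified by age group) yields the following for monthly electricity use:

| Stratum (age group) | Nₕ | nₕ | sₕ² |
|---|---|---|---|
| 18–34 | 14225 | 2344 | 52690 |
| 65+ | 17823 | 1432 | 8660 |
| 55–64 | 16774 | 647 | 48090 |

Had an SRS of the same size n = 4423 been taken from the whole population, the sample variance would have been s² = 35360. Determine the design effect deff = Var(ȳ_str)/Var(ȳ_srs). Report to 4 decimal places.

1.4814

Var(ȳ_str) = Σ Wₕ²(1−fₕ)sₕ²/nₕ with Wₕ = Nₕ/48822:
  18–34: (14225/48822)²·(1−2344/14225)·52690/2344 = 1.59384
  65+: (17823/48822)²·(1−1432/17823)·8660/1432 = 0.74119076
  55–64: (16774/48822)²·(1−647/16774)·48090/647 = 8.4354759
  → Var(ȳ_str) = 10.770507.
Var(ȳ_srs) = (1 − 4423/48822)·35360/4423 = 7.2703102.
deff = 10.770507 / 7.2703102 = 1.4814.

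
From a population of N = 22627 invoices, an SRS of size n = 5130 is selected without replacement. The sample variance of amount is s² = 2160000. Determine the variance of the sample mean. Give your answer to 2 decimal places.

Under SRS without replacement, Var(ȳ) = (1 − f)·s²/n with f = n/N = 5130/22627 = 0.22672029.
Var(ȳ) = (1 − 0.22672029)·2160000/5130 = 0.77327971·421.05263 = 325.59146.

325.59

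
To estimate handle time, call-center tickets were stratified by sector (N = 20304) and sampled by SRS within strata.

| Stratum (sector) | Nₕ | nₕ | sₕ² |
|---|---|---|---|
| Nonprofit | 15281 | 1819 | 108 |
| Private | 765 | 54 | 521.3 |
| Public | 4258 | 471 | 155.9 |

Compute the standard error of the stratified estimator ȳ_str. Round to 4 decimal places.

Var(ȳ_str) = Σₕ Wₕ²(1 − fₕ)sₕ²/nₕ with Wₕ = Nₕ/N, N = 20304.
Nonprofit: Wₕ = 0.75261032; term = 0.75261032²·(1 − 0.11903671)·108/1819 = 0.029627104.
Private: Wₕ = 0.03767730; term = 0.03767730²·(1 − 0.07058824)·521.3/54 = 0.012736843.
Public: Wₕ = 0.20971237; term = 0.20971237²·(1 − 0.11061531)·155.9/471 = 0.012946816.
Sum = 0.055310763.
SE = √(0.055310763) = 0.2352.

0.2352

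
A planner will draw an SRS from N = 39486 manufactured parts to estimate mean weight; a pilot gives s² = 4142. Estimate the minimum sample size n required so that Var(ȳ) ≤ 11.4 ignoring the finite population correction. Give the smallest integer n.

Without fpc, n₀ = s²/D = 4142/11.4 = 363.3333.
Rounding up, n = 364.

364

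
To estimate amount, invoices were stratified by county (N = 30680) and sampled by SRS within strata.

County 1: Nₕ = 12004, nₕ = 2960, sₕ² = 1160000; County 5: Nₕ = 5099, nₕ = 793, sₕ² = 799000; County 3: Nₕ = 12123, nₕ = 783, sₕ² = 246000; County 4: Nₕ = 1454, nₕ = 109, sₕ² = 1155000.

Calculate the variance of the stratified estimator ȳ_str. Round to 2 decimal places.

136.61

Var(ȳ_str) = Σₕ Wₕ²(1 − fₕ)sₕ²/nₕ with Wₕ = Nₕ/N, N = 30680.
County 1: Wₕ = 0.39126467; term = 0.39126467²·(1 − 0.24658447)·1160000/2960 = 45.200382.
County 5: Wₕ = 0.16619948; term = 0.16619948²·(1 − 0.15552069)·799000/793 = 23.502925.
County 3: Wₕ = 0.39514342; term = 0.39514342²·(1 − 0.06458797)·246000/783 = 45.886591.
County 4: Wₕ = 0.04739244; term = 0.04739244²·(1 − 0.07496561)·1155000/109 = 22.015648.
Sum = 136.60555.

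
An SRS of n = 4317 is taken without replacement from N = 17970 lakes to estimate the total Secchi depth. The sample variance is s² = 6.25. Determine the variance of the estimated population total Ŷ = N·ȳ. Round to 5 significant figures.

355200

Var(Ŷ) = N²·Var(ȳ) = N²·(1 − n/N)·s²/n.
f = 4317/17970 = 0.24023372; Var(ȳ) = 0.75976628·6.25/4317 = 0.0010999628.
Var(Ŷ) = 17970² · 0.0010999628 = 355200.98.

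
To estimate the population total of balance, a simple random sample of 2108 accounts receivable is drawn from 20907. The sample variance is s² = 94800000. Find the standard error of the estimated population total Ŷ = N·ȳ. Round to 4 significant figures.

4.204 × 10^6

Var(Ŷ) = N²·Var(ȳ) = N²·(1 − n/N)·s²/n.
f = 2108/20907 = 0.10082747; Var(ȳ) = 0.89917253·94800000/2108 = 40437.171.
Var(Ŷ) = 20907² · 40437.171 = 1.7675195 × 10^13.
SE(Ŷ) = √(1.7675195 × 10^13) = 4.204 × 10^6.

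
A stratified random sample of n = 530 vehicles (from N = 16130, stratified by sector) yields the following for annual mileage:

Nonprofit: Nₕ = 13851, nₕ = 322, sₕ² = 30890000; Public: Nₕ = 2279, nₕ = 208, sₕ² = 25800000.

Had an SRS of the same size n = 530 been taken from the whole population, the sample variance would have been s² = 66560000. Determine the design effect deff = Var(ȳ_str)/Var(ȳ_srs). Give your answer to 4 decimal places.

Var(ȳ_str) = Σ Wₕ²(1−fₕ)sₕ²/nₕ with Wₕ = Nₕ/16130:
  Nonprofit: (13851/16130)²·(1−322/13851)·30890000/322 = 69093.967
  Public: (2279/16130)²·(1−208/2279)·25800000/208 = 2250.1531
  → Var(ȳ_str) = 71344.12.
Var(ȳ_srs) = (1 − 530/16130)·66560000/530 = 121458.43.
deff = 71344.12 / 121458.43 = 0.5874.

0.5874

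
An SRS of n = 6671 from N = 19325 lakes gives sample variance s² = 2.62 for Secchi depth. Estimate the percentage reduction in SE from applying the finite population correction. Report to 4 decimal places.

f = n/N = 6671/19325 = 0.34520052.
SE_no-fpc = √(s²/n) = 0.019817788; SE_fpc = √((1−f)s²/n) = 0.016036491.
Ratio = √(1−f) = 0.80919681. Reduction = 100·(1 − 0.80919681) = 19.0803%.

19.0803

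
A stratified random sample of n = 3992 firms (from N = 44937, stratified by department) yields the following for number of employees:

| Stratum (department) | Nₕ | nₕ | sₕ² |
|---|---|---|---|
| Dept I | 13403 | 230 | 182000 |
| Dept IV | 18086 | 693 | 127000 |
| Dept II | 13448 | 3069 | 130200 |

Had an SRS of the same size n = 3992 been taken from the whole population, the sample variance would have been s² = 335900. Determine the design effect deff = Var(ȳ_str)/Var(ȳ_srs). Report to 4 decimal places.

1.3130

Var(ȳ_str) = Σ Wₕ²(1−fₕ)sₕ²/nₕ with Wₕ = Nₕ/44937:
  Dept I: (13403/44937)²·(1−230/13403)·182000/230 = 69.186619
  Dept IV: (18086/44937)²·(1−693/18086)·127000/693 = 28.548241
  Dept II: (13448/44937)²·(1−3069/13448)·130200/3069 = 2.9323726
  → Var(ȳ_str) = 100.66723.
Var(ȳ_srs) = (1 − 3992/44937)·335900/3992 = 76.668377.
deff = 100.66723 / 76.668377 = 1.3130.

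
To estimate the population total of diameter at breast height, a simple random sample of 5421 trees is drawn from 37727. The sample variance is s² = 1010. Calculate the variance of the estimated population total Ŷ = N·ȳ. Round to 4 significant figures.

2.271 × 10^8

Var(Ŷ) = N²·Var(ȳ) = N²·(1 − n/N)·s²/n.
f = 5421/37727 = 0.14369020; Var(ȳ) = 0.85630980·1010/5421 = 0.15954121.
Var(Ŷ) = 37727² · 0.15954121 = 2.2707924 × 10^8.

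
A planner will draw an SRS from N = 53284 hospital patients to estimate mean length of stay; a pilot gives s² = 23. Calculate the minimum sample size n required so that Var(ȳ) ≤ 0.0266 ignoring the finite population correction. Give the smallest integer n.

865

Without fpc, n₀ = s²/D = 23/0.0266 = 864.6617.
Rounding up, n = 865.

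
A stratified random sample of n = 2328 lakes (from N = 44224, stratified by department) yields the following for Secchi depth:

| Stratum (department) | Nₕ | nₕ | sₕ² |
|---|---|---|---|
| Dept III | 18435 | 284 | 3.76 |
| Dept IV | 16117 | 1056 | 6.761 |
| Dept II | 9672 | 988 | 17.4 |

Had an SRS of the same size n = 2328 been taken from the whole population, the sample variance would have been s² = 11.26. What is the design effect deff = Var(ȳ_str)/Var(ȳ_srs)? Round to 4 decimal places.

Var(ȳ_str) = Σ Wₕ²(1−fₕ)sₕ²/nₕ with Wₕ = Nₕ/44224:
  Dept III: (18435/44224)²·(1−284/18435)·3.76/284 = 0.002265151
  Dept IV: (16117/44224)²·(1−1056/16117)·6.761/1056 = 7.9463738 × 10^-4
  Dept II: (9672/44224)²·(1−988/9672)·17.4/988 = 7.5633181 × 10^-4
  → Var(ȳ_str) = 0.0038161202.
Var(ȳ_srs) = (1 − 2328/44224)·11.26/2328 = 0.0045821569.
deff = 0.0038161202 / 0.0045821569 = 0.8328.

0.8328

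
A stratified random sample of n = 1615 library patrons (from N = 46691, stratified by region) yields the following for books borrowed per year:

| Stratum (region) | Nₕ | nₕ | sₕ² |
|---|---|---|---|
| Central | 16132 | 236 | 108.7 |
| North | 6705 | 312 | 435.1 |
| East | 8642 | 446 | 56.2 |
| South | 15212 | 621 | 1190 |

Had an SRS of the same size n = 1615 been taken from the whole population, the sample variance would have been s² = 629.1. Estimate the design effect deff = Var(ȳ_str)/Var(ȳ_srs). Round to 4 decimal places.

0.7467

Var(ȳ_str) = Σ Wₕ²(1−fₕ)sₕ²/nₕ with Wₕ = Nₕ/46691:
  Central: (16132/46691)²·(1−236/16132)·108.7/236 = 0.054178535
  North: (6705/46691)²·(1−312/6705)·435.1/312 = 0.027420264
  East: (8642/46691)²·(1−446/8642)·56.2/446 = 0.0040940328
  South: (15212/46691)²·(1−621/15212)·1190/621 = 0.1951014
  → Var(ȳ_str) = 0.28079423.
Var(ȳ_srs) = (1 − 1615/46691)·629.1/1615 = 0.37606191.
deff = 0.28079423 / 0.37606191 = 0.7467.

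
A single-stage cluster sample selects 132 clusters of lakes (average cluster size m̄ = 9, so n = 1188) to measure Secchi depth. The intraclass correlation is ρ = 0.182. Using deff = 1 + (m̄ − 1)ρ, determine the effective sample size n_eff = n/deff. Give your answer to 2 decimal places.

deff = 1 + (9 − 1)·0.182 = 1 + 1.456 = 2.456.
n_eff = 1188 / 2.456 = 483.71.

483.71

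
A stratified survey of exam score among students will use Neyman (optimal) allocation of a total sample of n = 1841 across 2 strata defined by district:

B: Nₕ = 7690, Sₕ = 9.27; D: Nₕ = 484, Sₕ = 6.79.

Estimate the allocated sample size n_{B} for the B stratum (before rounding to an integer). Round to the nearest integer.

Neyman allocation: nₕ = n·NₕSₕ / Σⱼ NⱼSⱼ.
Σ NⱼSⱼ = 7690·9.27 + 484·6.79 = 74572.66.
n_{B} = 1841·7690·9.27 / 74572.66 = 1760.

1760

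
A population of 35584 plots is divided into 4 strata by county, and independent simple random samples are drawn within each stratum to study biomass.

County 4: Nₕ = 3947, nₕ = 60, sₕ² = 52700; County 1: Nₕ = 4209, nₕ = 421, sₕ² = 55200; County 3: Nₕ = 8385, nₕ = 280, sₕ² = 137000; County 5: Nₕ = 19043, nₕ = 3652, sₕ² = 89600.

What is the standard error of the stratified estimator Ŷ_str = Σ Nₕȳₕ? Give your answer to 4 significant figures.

Var(Ŷ_str) = Σₕ Nₕ²(1 − fₕ)sₕ²/nₕ.
County 4: 3947²·(1 − 60/3947)·52700/60 = 1.347538 × 10^10.
County 1: 4209²·(1 − 421/4209)·55200/421 = 2.0904793 × 10^9.
County 3: 8385²·(1 − 280/8385)·137000/280 = 3.3252065 × 10^10.
County 5: 19043²·(1 − 3652/19043)·89600/3652 = 7.190837 × 10^9.
Sum = 5.6008761 × 10^10.
SE = √(5.6008761 × 10^10) = 236700.

236700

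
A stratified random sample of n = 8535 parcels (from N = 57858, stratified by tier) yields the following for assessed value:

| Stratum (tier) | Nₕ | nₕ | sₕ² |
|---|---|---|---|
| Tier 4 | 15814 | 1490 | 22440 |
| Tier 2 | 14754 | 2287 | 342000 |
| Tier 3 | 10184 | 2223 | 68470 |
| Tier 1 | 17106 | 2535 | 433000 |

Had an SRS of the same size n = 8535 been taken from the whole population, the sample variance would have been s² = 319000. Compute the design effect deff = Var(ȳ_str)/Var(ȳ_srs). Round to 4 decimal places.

Var(ȳ_str) = Σ Wₕ²(1−fₕ)sₕ²/nₕ with Wₕ = Nₕ/57858:
  Tier 4: (15814/57858)²·(1−1490/15814)·22440/1490 = 1.0190976
  Tier 2: (14754/57858)²·(1−2287/14754)·342000/2287 = 8.2168403
  Tier 3: (10184/57858)²·(1−2223/10184)·68470/2223 = 0.74596774
  Tier 1: (17106/57858)²·(1−2535/17106)·433000/2535 = 12.718062
  → Var(ȳ_str) = 22.699968.
Var(ȳ_srs) = (1 − 8535/57858)·319000/8535 = 31.862014.
deff = 22.699968 / 31.862014 = 0.7124.

0.7124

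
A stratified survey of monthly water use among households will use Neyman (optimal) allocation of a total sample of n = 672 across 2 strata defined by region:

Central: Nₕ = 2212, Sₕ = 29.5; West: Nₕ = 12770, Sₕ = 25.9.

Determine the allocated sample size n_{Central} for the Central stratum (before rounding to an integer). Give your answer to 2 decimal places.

110.73

Neyman allocation: nₕ = n·NₕSₕ / Σⱼ NⱼSⱼ.
Σ NⱼSⱼ = 2212·29.5 + 12770·25.9 = 395997.
n_{Central} = 672·2212·29.5 / 395997 = 110.73.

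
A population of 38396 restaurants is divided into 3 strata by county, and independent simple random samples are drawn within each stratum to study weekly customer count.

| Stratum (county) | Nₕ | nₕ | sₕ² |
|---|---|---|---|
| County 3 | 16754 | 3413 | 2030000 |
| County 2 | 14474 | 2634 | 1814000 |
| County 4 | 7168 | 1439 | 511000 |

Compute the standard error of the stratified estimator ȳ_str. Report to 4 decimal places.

Var(ȳ_str) = Σₕ Wₕ²(1 − fₕ)sₕ²/nₕ with Wₕ = Nₕ/N, N = 38396.
County 3: Wₕ = 0.43634754; term = 0.43634754²·(1 − 0.20371255)·2030000/3413 = 90.176771.
County 2: Wₕ = 0.37696635; term = 0.37696635²·(1 − 0.18198148)·1814000/2634 = 80.05525.
County 4: Wₕ = 0.18668611; term = 0.18668611²·(1 − 0.20075335)·511000/1439 = 9.8915639.
Sum = 180.12358.
SE = √(180.12358) = 13.4210.

13.4210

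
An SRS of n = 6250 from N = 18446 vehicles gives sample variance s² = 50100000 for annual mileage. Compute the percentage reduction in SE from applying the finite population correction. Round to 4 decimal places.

18.6874

f = n/N = 6250/18446 = 0.33882685.
SE_no-fpc = √(s²/n) = 89.532117; SE_fpc = √((1−f)s²/n) = 72.800852.
Ratio = √(1−f) = 0.81312555. Reduction = 100·(1 − 0.81312555) = 18.6874%.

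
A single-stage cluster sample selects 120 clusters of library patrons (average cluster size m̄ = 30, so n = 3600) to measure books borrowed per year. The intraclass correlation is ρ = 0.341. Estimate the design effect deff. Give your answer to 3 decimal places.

10.889

deff = 1 + (30 − 1)·0.341 = 1 + 9.889 = 10.889.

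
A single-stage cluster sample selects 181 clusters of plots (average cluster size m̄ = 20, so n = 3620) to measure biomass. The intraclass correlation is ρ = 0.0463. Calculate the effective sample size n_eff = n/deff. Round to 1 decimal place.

1925.8

deff = 1 + (20 − 1)·0.0463 = 1 + 0.8797 = 1.8797.
n_eff = 3620 / 1.8797 = 1925.8.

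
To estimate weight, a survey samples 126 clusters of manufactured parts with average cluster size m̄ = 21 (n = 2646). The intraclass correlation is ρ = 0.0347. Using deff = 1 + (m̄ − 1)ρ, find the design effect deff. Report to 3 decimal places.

deff = 1 + (21 − 1)·0.0347 = 1 + 0.694 = 1.694.

1.694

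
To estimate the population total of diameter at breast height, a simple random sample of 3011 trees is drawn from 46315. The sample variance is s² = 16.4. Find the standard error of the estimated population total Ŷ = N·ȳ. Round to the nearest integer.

3305

Var(Ŷ) = N²·Var(ȳ) = N²·(1 − n/N)·s²/n.
f = 3011/46315 = 0.06501134; Var(ȳ) = 0.93498866·16.4/3011 = 0.0050925985.
Var(Ŷ) = 46315² · 0.0050925985 = 1.0924027 × 10^7.
SE(Ŷ) = √(1.0924027 × 10^7) = 3305.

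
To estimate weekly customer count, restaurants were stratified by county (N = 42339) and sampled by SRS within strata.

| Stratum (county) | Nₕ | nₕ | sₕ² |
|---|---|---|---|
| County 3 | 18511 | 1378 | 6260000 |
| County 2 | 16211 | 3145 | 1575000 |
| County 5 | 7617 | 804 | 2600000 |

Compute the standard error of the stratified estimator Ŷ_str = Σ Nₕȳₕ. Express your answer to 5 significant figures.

Var(Ŷ_str) = Σₕ Nₕ²(1 − fₕ)sₕ²/nₕ.
County 3: 18511²·(1 − 1378/18511)·6260000/1378 = 1.4407493 × 10^12.
County 2: 16211²·(1 − 3145/16211)·1575000/3145 = 1.0607484 × 10^11.
County 5: 7617²·(1 − 804/7617)·2600000/804 = 1.6781843 × 10^11.
Sum = 1.7146426 × 10^12.
SE = √(1.7146426 × 10^12) = 1.3094 × 10^6.

1.3094 × 10^6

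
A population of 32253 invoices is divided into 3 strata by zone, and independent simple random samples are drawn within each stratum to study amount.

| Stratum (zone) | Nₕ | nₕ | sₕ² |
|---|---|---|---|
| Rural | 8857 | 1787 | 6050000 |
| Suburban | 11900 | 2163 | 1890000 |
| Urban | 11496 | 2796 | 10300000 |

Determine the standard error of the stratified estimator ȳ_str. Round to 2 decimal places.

25.60

Var(ȳ_str) = Σₕ Wₕ²(1 − fₕ)sₕ²/nₕ with Wₕ = Nₕ/N, N = 32253.
Rural: Wₕ = 0.27461011; term = 0.27461011²·(1 − 0.20176132)·6050000/1787 = 203.79647.
Suburban: Wₕ = 0.36895793; term = 0.36895793²·(1 − 0.18176471)·1890000/2163 = 97.327862.
Urban: Wₕ = 0.35643196; term = 0.35643196²·(1 − 0.24321503)·10300000/2796 = 354.18147.
Sum = 655.3058.
SE = √(655.3058) = 25.60.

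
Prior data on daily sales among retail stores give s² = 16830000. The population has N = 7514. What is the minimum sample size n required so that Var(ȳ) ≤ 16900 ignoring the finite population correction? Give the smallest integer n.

Without fpc, n₀ = s²/D = 16830000/16900 = 995.8580.
Rounding up, n = 996.

996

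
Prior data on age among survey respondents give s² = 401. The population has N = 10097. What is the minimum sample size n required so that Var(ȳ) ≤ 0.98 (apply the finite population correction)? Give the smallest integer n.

Without fpc, n₀ = s²/D = 401/0.98 = 409.1837.
With fpc, (1 − n/N)·s²/n ≤ D requires n ≥ n₀/(1 + n₀/N) = 409.1837/(1 + 409.1837/10097) = 393.2472.
Rounding up, n = 394.

394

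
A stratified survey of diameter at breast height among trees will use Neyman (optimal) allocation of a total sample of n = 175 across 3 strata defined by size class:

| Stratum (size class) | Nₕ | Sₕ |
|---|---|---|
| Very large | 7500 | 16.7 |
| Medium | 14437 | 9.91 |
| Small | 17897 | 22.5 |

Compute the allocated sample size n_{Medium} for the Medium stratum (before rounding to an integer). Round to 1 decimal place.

37.3

Neyman allocation: nₕ = n·NₕSₕ / Σⱼ NⱼSⱼ.
Σ NⱼSⱼ = 7500·16.7 + 14437·9.91 + 17897·22.5 = 671003.17.
n_{Medium} = 175·14437·9.91 / 671003.17 = 37.3.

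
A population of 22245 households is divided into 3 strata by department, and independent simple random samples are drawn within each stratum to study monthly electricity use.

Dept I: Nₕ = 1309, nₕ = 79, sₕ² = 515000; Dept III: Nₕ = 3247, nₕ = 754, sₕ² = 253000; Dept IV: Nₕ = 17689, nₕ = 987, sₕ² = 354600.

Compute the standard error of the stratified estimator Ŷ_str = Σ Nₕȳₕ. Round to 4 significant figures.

345500

Var(Ŷ_str) = Σₕ Nₕ²(1 − fₕ)sₕ²/nₕ.
Dept I: 1309²·(1 − 79/1309)·515000/79 = 1.0496026 × 10^10.
Dept III: 3247²·(1 − 754/3247)·253000/754 = 2.71615 × 10^9.
Dept IV: 17689²·(1 − 987/17689)·354600/987 = 1.0614348 × 10^11.
Sum = 1.1935566 × 10^11.
SE = √(1.1935566 × 10^11) = 345500.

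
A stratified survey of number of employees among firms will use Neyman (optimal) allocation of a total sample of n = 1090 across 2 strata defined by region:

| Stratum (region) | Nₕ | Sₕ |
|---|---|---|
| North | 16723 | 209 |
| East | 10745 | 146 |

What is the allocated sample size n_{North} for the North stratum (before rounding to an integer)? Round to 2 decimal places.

Neyman allocation: nₕ = n·NₕSₕ / Σⱼ NⱼSⱼ.
Σ NⱼSⱼ = 16723·209 + 10745·146 = 5.063877 × 10^6.
n_{North} = 1090·16723·209 / (5.063877 × 10^6) = 752.32.

752.32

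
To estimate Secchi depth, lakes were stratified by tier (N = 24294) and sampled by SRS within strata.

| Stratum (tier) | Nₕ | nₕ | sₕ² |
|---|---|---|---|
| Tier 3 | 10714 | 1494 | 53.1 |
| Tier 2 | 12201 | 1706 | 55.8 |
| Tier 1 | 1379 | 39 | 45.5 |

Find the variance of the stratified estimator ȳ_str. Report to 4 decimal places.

Var(ȳ_str) = Σₕ Wₕ²(1 − fₕ)sₕ²/nₕ with Wₕ = Nₕ/N, N = 24294.
Tier 3: Wₕ = 0.44101424; term = 0.44101424²·(1 − 0.13944372)·53.1/1494 = 0.0059487872.
Tier 2: Wₕ = 0.50222277; term = 0.50222277²·(1 − 0.13982460)·55.8/1706 = 0.0070963494.
Tier 1: Wₕ = 0.05676299; term = 0.05676299²·(1 − 0.02828136)·45.5/39 = 0.0036527319.
Sum = 0.016697869.

0.0167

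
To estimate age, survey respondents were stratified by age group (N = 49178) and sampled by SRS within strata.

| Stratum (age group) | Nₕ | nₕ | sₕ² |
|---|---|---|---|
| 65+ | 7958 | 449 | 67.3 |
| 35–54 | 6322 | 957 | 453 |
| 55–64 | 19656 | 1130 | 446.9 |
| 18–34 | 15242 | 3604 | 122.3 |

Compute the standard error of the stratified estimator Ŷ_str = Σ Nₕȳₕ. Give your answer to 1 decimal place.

Var(Ŷ_str) = Σₕ Nₕ²(1 − fₕ)sₕ²/nₕ.
65+: 7958²·(1 − 449/7958)·67.3/449 = 8.9568389 × 10^6.
35–54: 6322²·(1 − 957/6322)·453/957 = 1.6055006 × 10^7.
55–64: 19656²·(1 − 1130/19656)·446.9/1130 = 1.4401533 × 10^8.
18–34: 15242²·(1 − 3604/15242)·122.3/3604 = 6.0195217 × 10^6.
Sum = 1.750467 × 10^8.
SE = √(1.750467 × 10^8) = 13230.5.

13230.5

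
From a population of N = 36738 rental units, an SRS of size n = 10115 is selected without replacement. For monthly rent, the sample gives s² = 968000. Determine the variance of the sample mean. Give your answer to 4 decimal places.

69.3507

Under SRS without replacement, Var(ȳ) = (1 − f)·s²/n with f = n/N = 10115/36738 = 0.27532800.
Var(ȳ) = (1 − 0.27532800)·968000/10115 = 0.72467200·95.699456 = 69.350717.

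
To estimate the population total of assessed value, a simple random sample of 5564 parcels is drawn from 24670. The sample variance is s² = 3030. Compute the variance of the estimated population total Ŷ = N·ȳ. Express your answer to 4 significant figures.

Var(Ŷ) = N²·Var(ȳ) = N²·(1 − n/N)·s²/n.
f = 5564/24670 = 0.22553709; Var(ȳ) = 0.77446291·3030/5564 = 0.42175101.
Var(Ŷ) = 24670² · 0.42175101 = 2.5668142 × 10^8.

2.567 × 10^8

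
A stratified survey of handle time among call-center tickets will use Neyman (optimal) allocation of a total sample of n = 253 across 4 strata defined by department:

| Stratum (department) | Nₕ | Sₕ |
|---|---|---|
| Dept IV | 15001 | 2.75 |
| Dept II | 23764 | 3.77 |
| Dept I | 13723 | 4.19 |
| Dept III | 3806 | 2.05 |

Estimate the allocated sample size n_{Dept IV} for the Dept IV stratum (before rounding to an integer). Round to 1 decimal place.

53.2

Neyman allocation: nₕ = n·NₕSₕ / Σⱼ NⱼSⱼ.
Σ NⱼSⱼ = 15001·2.75 + 23764·3.77 + 13723·4.19 + 3806·2.05 = 196144.7.
n_{Dept IV} = 253·15001·2.75 / 196144.7 = 53.2.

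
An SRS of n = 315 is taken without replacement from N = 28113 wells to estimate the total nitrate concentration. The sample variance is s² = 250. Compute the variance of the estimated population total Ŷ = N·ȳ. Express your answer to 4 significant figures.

Var(Ŷ) = N²·Var(ȳ) = N²·(1 − n/N)·s²/n.
f = 315/28113 = 0.01120478; Var(ȳ) = 0.98879522·250/315 = 0.78475811.
Var(Ŷ) = 28113² · 0.78475811 = 6.2022633 × 10^8.

6.202 × 10^8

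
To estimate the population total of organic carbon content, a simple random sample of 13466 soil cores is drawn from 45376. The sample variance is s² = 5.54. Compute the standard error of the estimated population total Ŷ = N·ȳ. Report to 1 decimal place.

Var(Ŷ) = N²·Var(ȳ) = N²·(1 − n/N)·s²/n.
f = 13466/45376 = 0.29676481; Var(ȳ) = 0.70323519·5.54/13466 = 2.8931553 × 10^-4.
Var(Ŷ) = 45376² · (2.8931553 × 10^-4) = 595695.29.
SE(Ŷ) = √(595695.29) = 771.8.

771.8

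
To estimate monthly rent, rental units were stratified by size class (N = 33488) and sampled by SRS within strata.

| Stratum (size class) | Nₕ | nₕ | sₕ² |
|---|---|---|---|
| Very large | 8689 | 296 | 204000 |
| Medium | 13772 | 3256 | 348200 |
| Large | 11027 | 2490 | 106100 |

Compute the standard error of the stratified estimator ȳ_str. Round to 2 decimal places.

Var(ȳ_str) = Σₕ Wₕ²(1 − fₕ)sₕ²/nₕ with Wₕ = Nₕ/N, N = 33488.
Very large: Wₕ = 0.25946608; term = 0.25946608²·(1 − 0.03406606)·204000/296 = 44.817441.
Medium: Wₕ = 0.41125179; term = 0.41125179²·(1 − 0.23642173)·348200/3256 = 13.810632.
Large: Wₕ = 0.32928213; term = 0.32928213²·(1 − 0.22580938)·106100/2490 = 3.5768462.
Sum = 62.204919.
SE = √(62.204919) = 7.89.

7.89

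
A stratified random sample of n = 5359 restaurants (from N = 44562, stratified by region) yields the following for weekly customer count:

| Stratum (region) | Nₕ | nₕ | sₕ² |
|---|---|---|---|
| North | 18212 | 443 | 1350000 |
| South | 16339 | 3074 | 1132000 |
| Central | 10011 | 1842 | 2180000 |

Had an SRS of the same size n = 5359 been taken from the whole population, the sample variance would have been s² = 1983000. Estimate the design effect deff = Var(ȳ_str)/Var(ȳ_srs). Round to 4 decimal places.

1.7987

Var(ȳ_str) = Σ Wₕ²(1−fₕ)sₕ²/nₕ with Wₕ = Nₕ/44562:
  North: (18212/44562)²·(1−443/18212)·1350000/443 = 496.6167
  South: (16339/44562)²·(1−3074/16339)·1132000/3074 = 40.192585
  Central: (10011/44562)²·(1−1842/10011)·2180000/1842 = 48.739815
  → Var(ȳ_str) = 585.5491.
Var(ȳ_srs) = (1 − 5359/44562)·1983000/5359 = 325.53192.
deff = 585.5491 / 325.53192 = 1.7987.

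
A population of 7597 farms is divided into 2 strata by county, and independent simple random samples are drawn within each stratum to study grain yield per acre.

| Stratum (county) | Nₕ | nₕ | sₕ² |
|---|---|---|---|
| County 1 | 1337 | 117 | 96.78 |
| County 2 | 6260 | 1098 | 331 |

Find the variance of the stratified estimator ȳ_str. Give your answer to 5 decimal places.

Var(ȳ_str) = Σₕ Wₕ²(1 − fₕ)sₕ²/nₕ with Wₕ = Nₕ/N, N = 7597.
County 1: Wₕ = 0.17599052; term = 0.17599052²·(1 − 0.08750935)·96.78/117 = 0.023377967.
County 2: Wₕ = 0.82400948; term = 0.82400948²·(1 − 0.17539936)·331/1098 = 0.16878496.
Sum = 0.19216293.

0.19216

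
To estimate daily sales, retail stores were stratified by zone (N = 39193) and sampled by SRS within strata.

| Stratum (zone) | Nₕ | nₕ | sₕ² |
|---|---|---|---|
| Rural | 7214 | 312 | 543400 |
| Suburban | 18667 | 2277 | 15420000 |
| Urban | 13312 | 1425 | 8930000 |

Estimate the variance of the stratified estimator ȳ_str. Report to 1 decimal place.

Var(ȳ_str) = Σₕ Wₕ²(1 − fₕ)sₕ²/nₕ with Wₕ = Nₕ/N, N = 39193.
Rural: Wₕ = 0.18406348; term = 0.18406348²·(1 − 0.04324924)·543400/312 = 56.454572.
Suburban: Wₕ = 0.47628403; term = 0.47628403²·(1 − 0.12197996)·15420000/2277 = 1348.8318.
Urban: Wₕ = 0.33965249; term = 0.33965249²·(1 − 0.10704627)·8930000/1425 = 645.55783.
Sum = 2050.8442.

2050.8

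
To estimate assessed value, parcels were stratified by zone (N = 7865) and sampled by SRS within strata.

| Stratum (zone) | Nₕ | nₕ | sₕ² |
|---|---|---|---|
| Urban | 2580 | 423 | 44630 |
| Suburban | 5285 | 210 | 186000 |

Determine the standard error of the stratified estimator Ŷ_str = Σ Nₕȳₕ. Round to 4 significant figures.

Var(Ŷ_str) = Σₕ Nₕ²(1 − fₕ)sₕ²/nₕ.
Urban: 2580²·(1 − 423/2580)·44630/423 = 5.8715988 × 10^8.
Suburban: 5285²·(1 − 210/5285)·186000/210 = 2.3756075 × 10^10.
Sum = 2.4343235 × 10^10.
SE = √(2.4343235 × 10^10) = 156000.

156000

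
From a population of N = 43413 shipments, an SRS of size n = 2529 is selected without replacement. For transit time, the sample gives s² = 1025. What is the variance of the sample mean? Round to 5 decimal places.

0.38169

Under SRS without replacement, Var(ȳ) = (1 − f)·s²/n with f = n/N = 2529/43413 = 0.05825444.
Var(ȳ) = (1 − 0.05825444)·1025/2529 = 0.94174556·0.40529854 = 0.3816881.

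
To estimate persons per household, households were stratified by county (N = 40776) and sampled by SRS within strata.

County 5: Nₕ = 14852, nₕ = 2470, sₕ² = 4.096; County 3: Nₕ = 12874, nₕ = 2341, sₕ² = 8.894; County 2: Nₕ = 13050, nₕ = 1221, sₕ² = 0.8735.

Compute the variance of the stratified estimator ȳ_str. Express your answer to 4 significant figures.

Var(ȳ_str) = Σₕ Wₕ²(1 − fₕ)sₕ²/nₕ with Wₕ = Nₕ/N, N = 40776.
County 5: Wₕ = 0.36423386; term = 0.36423386²·(1 − 0.16630757)·4.096/2470 = 1.8341274 × 10^-4.
County 3: Wₕ = 0.31572494; term = 0.31572494²·(1 − 0.18183937)·8.894/2341 = 3.098504 × 10^-4.
County 2: Wₕ = 0.32004120; term = 0.32004120²·(1 − 0.09356322)·0.8735/1221 = 6.6419645 × 10^-5.
Sum = 5.5968279 × 10^-4.

5.597 × 10^-4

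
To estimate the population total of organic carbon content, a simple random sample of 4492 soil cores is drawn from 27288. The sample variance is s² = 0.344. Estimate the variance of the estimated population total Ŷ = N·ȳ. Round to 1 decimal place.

Var(Ŷ) = N²·Var(ȳ) = N²·(1 − n/N)·s²/n.
f = 4492/27288 = 0.16461448; Var(ȳ) = 0.83538552·0.344/4492 = 6.3974314 × 10^-5.
Var(Ŷ) = 27288² · (6.3974314 × 10^-5) = 47637.51.

47637.5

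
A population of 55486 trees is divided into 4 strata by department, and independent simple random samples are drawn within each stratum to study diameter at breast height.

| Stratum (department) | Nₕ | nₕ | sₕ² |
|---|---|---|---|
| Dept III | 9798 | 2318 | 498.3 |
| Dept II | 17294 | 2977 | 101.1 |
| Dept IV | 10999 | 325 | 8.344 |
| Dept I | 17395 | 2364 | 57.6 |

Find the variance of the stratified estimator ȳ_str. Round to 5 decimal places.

Var(ȳ_str) = Σₕ Wₕ²(1 − fₕ)sₕ²/nₕ with Wₕ = Nₕ/N, N = 55486.
Dept III: Wₕ = 0.17658508; term = 0.17658508²·(1 − 0.23657889)·498.3/2318 = 0.0051174034.
Dept II: Wₕ = 0.31168223; term = 0.31168223²·(1 − 0.17214063)·101.1/2977 = 0.0027311966.
Dept IV: Wₕ = 0.19823018; term = 0.19823018²·(1 − 0.02954814)·8.344/325 = 9.7904916 × 10^-4.
Dept I: Wₕ = 0.31350251; term = 0.31350251²·(1 − 0.13590112)·57.6/2364 = 0.0020692858.
Sum = 0.010896935.

0.01090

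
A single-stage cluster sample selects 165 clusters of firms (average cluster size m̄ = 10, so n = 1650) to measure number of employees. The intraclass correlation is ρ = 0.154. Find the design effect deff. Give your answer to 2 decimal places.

2.39

deff = 1 + (10 − 1)·0.154 = 1 + 1.386 = 2.386.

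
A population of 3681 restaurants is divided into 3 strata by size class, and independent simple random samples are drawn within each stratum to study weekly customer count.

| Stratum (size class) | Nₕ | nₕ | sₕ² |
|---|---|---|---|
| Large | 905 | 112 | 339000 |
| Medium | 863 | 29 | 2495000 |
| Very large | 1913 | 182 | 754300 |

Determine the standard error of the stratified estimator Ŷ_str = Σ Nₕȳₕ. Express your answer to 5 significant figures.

278960

Var(Ŷ_str) = Σₕ Nₕ²(1 − fₕ)sₕ²/nₕ.
Large: 905²·(1 − 112/905)·339000/112 = 2.1722182 × 10^9.
Medium: 863²·(1 − 29/863)·2495000/29 = 6.1922631 × 10^10.
Very large: 1913²·(1 − 182/1913)·754300/182 = 1.3724128 × 10^10.
Sum = 7.7818977 × 10^10.
SE = √(7.7818977 × 10^10) = 278960.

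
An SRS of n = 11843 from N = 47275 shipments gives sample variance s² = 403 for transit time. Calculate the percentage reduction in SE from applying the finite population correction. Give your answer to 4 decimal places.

f = n/N = 11843/47275 = 0.25051296.
SE_no-fpc = √(s²/n) = 0.18446826; SE_fpc = √((1−f)s²/n) = 0.15969956.
Ratio = √(1−f) = 0.86572920. Reduction = 100·(1 − 0.86572920) = 13.4271%.

13.4271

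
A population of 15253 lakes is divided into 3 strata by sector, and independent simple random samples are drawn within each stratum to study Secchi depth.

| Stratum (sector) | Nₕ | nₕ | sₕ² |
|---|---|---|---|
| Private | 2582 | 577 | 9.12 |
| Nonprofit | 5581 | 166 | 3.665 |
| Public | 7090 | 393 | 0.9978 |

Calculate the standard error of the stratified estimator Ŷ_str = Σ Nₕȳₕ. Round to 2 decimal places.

Var(Ŷ_str) = Σₕ Nₕ²(1 − fₕ)sₕ²/nₕ.
Private: 2582²·(1 − 577/2582)·9.12/577 = 81825.683.
Nonprofit: 5581²·(1 − 166/5581)·3.665/166 = 667231.24.
Public: 7090²·(1 − 393/7090)·0.9978/393 = 120552.85.
Sum = 869609.77.
SE = √(869609.77) = 932.53.

932.53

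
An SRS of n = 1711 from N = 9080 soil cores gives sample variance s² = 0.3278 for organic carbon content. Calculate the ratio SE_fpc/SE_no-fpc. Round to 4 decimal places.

0.9009

f = n/N = 1711/9080 = 0.18843612.
SE_no-fpc = √(s²/n) = 0.013841382; SE_fpc = √((1−f)s²/n) = 0.012469264.
Ratio = √(1−f) = 0.90086840.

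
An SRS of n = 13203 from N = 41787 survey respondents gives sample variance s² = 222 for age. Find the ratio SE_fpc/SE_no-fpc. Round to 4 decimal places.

0.8271

f = n/N = 13203/41787 = 0.31595951.
SE_no-fpc = √(s²/n) = 0.1296702; SE_fpc = √((1−f)s²/n) = 0.10724599.
Ratio = √(1−f) = 0.82706740.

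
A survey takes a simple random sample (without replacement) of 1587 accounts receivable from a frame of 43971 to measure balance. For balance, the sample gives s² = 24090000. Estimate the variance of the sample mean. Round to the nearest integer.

14632

Under SRS without replacement, Var(ȳ) = (1 − f)·s²/n with f = n/N = 1587/43971 = 0.03609197.
Var(ȳ) = (1 − 0.03609197)·24090000/1587 = 0.96390803·15179.584 = 14631.723.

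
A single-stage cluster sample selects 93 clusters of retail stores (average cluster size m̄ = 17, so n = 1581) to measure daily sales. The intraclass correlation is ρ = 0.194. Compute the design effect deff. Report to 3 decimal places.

4.104

deff = 1 + (17 − 1)·0.194 = 1 + 3.104 = 4.104.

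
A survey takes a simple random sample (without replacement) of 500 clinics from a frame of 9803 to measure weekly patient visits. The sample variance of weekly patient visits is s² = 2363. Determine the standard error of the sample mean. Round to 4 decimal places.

2.1178

Under SRS without replacement, Var(ȳ) = (1 − f)·s²/n with f = n/N = 500/9803 = 0.05100479.
Var(ȳ) = (1 − 0.05100479)·2363/500 = 0.94899521·4.726 = 4.4849513.
SE(ȳ) = √(4.4849513) = 2.1178.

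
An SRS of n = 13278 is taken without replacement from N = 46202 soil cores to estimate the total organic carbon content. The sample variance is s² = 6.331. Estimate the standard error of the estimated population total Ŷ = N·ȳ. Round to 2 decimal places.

Var(Ŷ) = N²·Var(ȳ) = N²·(1 − n/N)·s²/n.
f = 13278/46202 = 0.28739016; Var(ȳ) = 0.71260984·6.331/13278 = 3.3977504 × 10^-4.
Var(Ŷ) = 46202² · (3.3977504 × 10^-4) = 725292.23.
SE(Ŷ) = √(725292.23) = 851.64.

851.64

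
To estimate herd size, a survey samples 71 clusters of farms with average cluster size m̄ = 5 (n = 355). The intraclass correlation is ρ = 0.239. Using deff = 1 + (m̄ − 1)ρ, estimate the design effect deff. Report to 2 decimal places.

deff = 1 + (5 − 1)·0.239 = 1 + 0.956 = 1.956.

1.96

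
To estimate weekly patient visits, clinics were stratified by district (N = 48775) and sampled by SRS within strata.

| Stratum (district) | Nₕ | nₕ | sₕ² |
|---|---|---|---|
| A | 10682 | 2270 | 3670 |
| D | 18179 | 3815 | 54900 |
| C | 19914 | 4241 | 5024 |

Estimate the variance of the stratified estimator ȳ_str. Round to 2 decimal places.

1.80

Var(ȳ_str) = Σₕ Wₕ²(1 − fₕ)sₕ²/nₕ with Wₕ = Nₕ/N, N = 48775.
A: Wₕ = 0.21900564; term = 0.21900564²·(1 − 0.21250702)·3670/2270 = 0.061065721.
D: Wₕ = 0.37271143; term = 0.37271143²·(1 − 0.20985753)·54900/3815 = 1.5795327.
C: Wₕ = 0.40828293; term = 0.40828293²·(1 − 0.21296575)·5024/4241 = 0.15541661.
Sum = 1.796015.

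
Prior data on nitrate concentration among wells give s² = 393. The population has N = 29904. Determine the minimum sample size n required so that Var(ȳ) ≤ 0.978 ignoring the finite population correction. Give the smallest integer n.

Without fpc, n₀ = s²/D = 393/0.978 = 401.8405.
Rounding up, n = 402.

402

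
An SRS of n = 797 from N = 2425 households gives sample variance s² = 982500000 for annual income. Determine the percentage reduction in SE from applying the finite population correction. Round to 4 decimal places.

18.0646

f = n/N = 797/2425 = 0.32865979.
SE_no-fpc = √(s²/n) = 1110.2918; SE_fpc = √((1−f)s²/n) = 909.72148.
Ratio = √(1−f) = 0.81935353. Reduction = 100·(1 − 0.81935353) = 18.0646%.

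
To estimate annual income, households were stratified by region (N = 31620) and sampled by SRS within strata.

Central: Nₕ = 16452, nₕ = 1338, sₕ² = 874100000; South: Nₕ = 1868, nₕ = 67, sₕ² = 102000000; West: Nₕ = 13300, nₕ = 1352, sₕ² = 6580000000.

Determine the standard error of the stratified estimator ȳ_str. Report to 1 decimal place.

Var(ȳ_str) = Σₕ Wₕ²(1 − fₕ)sₕ²/nₕ with Wₕ = Nₕ/N, N = 31620.
Central: Wₕ = 0.52030361; term = 0.52030361²·(1 − 0.08132750)·874100000/1338 = 162472.32.
South: Wₕ = 0.05907653; term = 0.05907653²·(1 − 0.03586724)·102000000/67 = 5122.621.
West: Wₕ = 0.42061986; term = 0.42061986²·(1 − 0.10165414)·6580000000/1352 = 773521.39.
Sum = 941116.33.
SE = √(941116.33) = 970.1.

970.1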